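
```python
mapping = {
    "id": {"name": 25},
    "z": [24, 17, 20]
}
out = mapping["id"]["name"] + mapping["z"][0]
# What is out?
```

Trace (tracking out):
mapping = {'id': {'name': 25}, 'z': [24, 17, 20]}  # -> mapping = {'id': {'name': 25}, 'z': [24, 17, 20]}
out = mapping['id']['name'] + mapping['z'][0]  # -> out = 49

Answer: 49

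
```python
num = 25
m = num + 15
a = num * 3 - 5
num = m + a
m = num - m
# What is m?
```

Answer: 70

Derivation:
Trace (tracking m):
num = 25  # -> num = 25
m = num + 15  # -> m = 40
a = num * 3 - 5  # -> a = 70
num = m + a  # -> num = 110
m = num - m  # -> m = 70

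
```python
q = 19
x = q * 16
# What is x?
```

Trace (tracking x):
q = 19  # -> q = 19
x = q * 16  # -> x = 304

Answer: 304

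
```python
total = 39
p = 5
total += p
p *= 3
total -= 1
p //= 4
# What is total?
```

Answer: 43

Derivation:
Trace (tracking total):
total = 39  # -> total = 39
p = 5  # -> p = 5
total += p  # -> total = 44
p *= 3  # -> p = 15
total -= 1  # -> total = 43
p //= 4  # -> p = 3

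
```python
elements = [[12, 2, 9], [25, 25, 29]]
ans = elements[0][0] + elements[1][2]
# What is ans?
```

Answer: 41

Derivation:
Trace (tracking ans):
elements = [[12, 2, 9], [25, 25, 29]]  # -> elements = [[12, 2, 9], [25, 25, 29]]
ans = elements[0][0] + elements[1][2]  # -> ans = 41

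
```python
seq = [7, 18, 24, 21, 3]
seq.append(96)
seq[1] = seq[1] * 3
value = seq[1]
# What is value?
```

Answer: 54

Derivation:
Trace (tracking value):
seq = [7, 18, 24, 21, 3]  # -> seq = [7, 18, 24, 21, 3]
seq.append(96)  # -> seq = [7, 18, 24, 21, 3, 96]
seq[1] = seq[1] * 3  # -> seq = [7, 54, 24, 21, 3, 96]
value = seq[1]  # -> value = 54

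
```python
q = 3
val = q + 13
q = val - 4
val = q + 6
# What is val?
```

Answer: 18

Derivation:
Trace (tracking val):
q = 3  # -> q = 3
val = q + 13  # -> val = 16
q = val - 4  # -> q = 12
val = q + 6  # -> val = 18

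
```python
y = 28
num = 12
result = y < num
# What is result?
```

Trace (tracking result):
y = 28  # -> y = 28
num = 12  # -> num = 12
result = y < num  # -> result = False

Answer: False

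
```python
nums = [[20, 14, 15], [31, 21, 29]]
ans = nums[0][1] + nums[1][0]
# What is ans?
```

Answer: 45

Derivation:
Trace (tracking ans):
nums = [[20, 14, 15], [31, 21, 29]]  # -> nums = [[20, 14, 15], [31, 21, 29]]
ans = nums[0][1] + nums[1][0]  # -> ans = 45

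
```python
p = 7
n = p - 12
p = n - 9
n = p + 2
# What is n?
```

Answer: -12

Derivation:
Trace (tracking n):
p = 7  # -> p = 7
n = p - 12  # -> n = -5
p = n - 9  # -> p = -14
n = p + 2  # -> n = -12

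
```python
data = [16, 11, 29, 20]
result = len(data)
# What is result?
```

Answer: 4

Derivation:
Trace (tracking result):
data = [16, 11, 29, 20]  # -> data = [16, 11, 29, 20]
result = len(data)  # -> result = 4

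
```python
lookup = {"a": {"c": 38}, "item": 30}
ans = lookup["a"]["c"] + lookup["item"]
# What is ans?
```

Trace (tracking ans):
lookup = {'a': {'c': 38}, 'item': 30}  # -> lookup = {'a': {'c': 38}, 'item': 30}
ans = lookup['a']['c'] + lookup['item']  # -> ans = 68

Answer: 68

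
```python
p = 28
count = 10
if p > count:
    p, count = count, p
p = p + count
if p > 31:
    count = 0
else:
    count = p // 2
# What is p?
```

Answer: 38

Derivation:
Trace (tracking p):
p = 28  # -> p = 28
count = 10  # -> count = 10
if p > count:  # condition is True
    p, count = (count, p)  # -> p = 10, count = 28
p = p + count  # -> p = 38
if p > 31:  # condition is True
    count = 0  # -> count = 0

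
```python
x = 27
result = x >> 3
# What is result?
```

Trace (tracking result):
x = 27  # -> x = 27
result = x >> 3  # -> result = 3

Answer: 3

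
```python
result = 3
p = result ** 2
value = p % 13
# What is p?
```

Trace (tracking p):
result = 3  # -> result = 3
p = result ** 2  # -> p = 9
value = p % 13  # -> value = 9

Answer: 9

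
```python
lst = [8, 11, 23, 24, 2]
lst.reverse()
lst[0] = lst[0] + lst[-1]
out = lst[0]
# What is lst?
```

Trace (tracking lst):
lst = [8, 11, 23, 24, 2]  # -> lst = [8, 11, 23, 24, 2]
lst.reverse()  # -> lst = [2, 24, 23, 11, 8]
lst[0] = lst[0] + lst[-1]  # -> lst = [10, 24, 23, 11, 8]
out = lst[0]  # -> out = 10

Answer: [10, 24, 23, 11, 8]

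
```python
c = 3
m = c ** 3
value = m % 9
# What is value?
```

Answer: 0

Derivation:
Trace (tracking value):
c = 3  # -> c = 3
m = c ** 3  # -> m = 27
value = m % 9  # -> value = 0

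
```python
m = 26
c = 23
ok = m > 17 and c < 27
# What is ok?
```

Trace (tracking ok):
m = 26  # -> m = 26
c = 23  # -> c = 23
ok = m > 17 and c < 27  # -> ok = True

Answer: True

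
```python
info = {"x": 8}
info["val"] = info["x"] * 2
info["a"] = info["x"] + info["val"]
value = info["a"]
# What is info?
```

Trace (tracking info):
info = {'x': 8}  # -> info = {'x': 8}
info['val'] = info['x'] * 2  # -> info = {'x': 8, 'val': 16}
info['a'] = info['x'] + info['val']  # -> info = {'x': 8, 'val': 16, 'a': 24}
value = info['a']  # -> value = 24

Answer: {'x': 8, 'val': 16, 'a': 24}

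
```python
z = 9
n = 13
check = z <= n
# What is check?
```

Trace (tracking check):
z = 9  # -> z = 9
n = 13  # -> n = 13
check = z <= n  # -> check = True

Answer: True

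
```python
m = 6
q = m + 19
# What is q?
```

Answer: 25

Derivation:
Trace (tracking q):
m = 6  # -> m = 6
q = m + 19  # -> q = 25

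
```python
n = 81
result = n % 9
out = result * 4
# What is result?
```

Trace (tracking result):
n = 81  # -> n = 81
result = n % 9  # -> result = 0
out = result * 4  # -> out = 0

Answer: 0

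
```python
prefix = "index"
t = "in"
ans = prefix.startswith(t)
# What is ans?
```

Answer: True

Derivation:
Trace (tracking ans):
prefix = 'index'  # -> prefix = 'index'
t = 'in'  # -> t = 'in'
ans = prefix.startswith(t)  # -> ans = True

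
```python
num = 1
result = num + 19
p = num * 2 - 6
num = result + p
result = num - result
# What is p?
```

Answer: -4

Derivation:
Trace (tracking p):
num = 1  # -> num = 1
result = num + 19  # -> result = 20
p = num * 2 - 6  # -> p = -4
num = result + p  # -> num = 16
result = num - result  # -> result = -4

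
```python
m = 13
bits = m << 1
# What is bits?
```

Trace (tracking bits):
m = 13  # -> m = 13
bits = m << 1  # -> bits = 26

Answer: 26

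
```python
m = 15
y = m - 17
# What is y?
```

Trace (tracking y):
m = 15  # -> m = 15
y = m - 17  # -> y = -2

Answer: -2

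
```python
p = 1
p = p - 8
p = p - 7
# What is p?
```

Trace (tracking p):
p = 1  # -> p = 1
p = p - 8  # -> p = -7
p = p - 7  # -> p = -14

Answer: -14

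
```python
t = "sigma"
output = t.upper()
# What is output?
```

Trace (tracking output):
t = 'sigma'  # -> t = 'sigma'
output = t.upper()  # -> output = 'SIGMA'

Answer: 'SIGMA'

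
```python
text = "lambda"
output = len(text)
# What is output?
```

Trace (tracking output):
text = 'lambda'  # -> text = 'lambda'
output = len(text)  # -> output = 6

Answer: 6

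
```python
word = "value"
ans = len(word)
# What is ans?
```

Answer: 5

Derivation:
Trace (tracking ans):
word = 'value'  # -> word = 'value'
ans = len(word)  # -> ans = 5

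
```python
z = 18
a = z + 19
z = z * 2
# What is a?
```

Answer: 37

Derivation:
Trace (tracking a):
z = 18  # -> z = 18
a = z + 19  # -> a = 37
z = z * 2  # -> z = 36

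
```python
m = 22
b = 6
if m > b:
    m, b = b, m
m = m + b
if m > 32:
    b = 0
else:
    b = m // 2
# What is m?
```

Trace (tracking m):
m = 22  # -> m = 22
b = 6  # -> b = 6
if m > b:  # condition is True
    m, b = (b, m)  # -> m = 6, b = 22
m = m + b  # -> m = 28
if m > 32:  # condition is False
else:
    b = m // 2  # -> b = 14

Answer: 28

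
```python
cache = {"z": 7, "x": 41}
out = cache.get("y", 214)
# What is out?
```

Trace (tracking out):
cache = {'z': 7, 'x': 41}  # -> cache = {'z': 7, 'x': 41}
out = cache.get('y', 214)  # -> out = 214

Answer: 214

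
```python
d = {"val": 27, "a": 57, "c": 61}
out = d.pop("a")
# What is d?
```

Answer: {'val': 27, 'c': 61}

Derivation:
Trace (tracking d):
d = {'val': 27, 'a': 57, 'c': 61}  # -> d = {'val': 27, 'a': 57, 'c': 61}
out = d.pop('a')  # -> out = 57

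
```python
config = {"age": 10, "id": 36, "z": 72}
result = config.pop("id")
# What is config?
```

Trace (tracking config):
config = {'age': 10, 'id': 36, 'z': 72}  # -> config = {'age': 10, 'id': 36, 'z': 72}
result = config.pop('id')  # -> result = 36

Answer: {'age': 10, 'z': 72}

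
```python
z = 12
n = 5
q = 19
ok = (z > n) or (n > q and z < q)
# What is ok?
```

Answer: True

Derivation:
Trace (tracking ok):
z = 12  # -> z = 12
n = 5  # -> n = 5
q = 19  # -> q = 19
ok = z > n or (n > q and z < q)  # -> ok = True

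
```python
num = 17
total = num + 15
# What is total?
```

Trace (tracking total):
num = 17  # -> num = 17
total = num + 15  # -> total = 32

Answer: 32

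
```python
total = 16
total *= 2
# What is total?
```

Answer: 32

Derivation:
Trace (tracking total):
total = 16  # -> total = 16
total *= 2  # -> total = 32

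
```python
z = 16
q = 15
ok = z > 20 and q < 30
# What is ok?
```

Trace (tracking ok):
z = 16  # -> z = 16
q = 15  # -> q = 15
ok = z > 20 and q < 30  # -> ok = False

Answer: False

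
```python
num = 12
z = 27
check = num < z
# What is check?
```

Answer: True

Derivation:
Trace (tracking check):
num = 12  # -> num = 12
z = 27  # -> z = 27
check = num < z  # -> check = True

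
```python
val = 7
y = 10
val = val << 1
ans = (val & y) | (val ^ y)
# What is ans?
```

Trace (tracking ans):
val = 7  # -> val = 7
y = 10  # -> y = 10
val = val << 1  # -> val = 14
ans = val & y | val ^ y  # -> ans = 14

Answer: 14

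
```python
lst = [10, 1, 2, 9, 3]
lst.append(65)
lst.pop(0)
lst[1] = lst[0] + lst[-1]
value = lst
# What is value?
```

Trace (tracking value):
lst = [10, 1, 2, 9, 3]  # -> lst = [10, 1, 2, 9, 3]
lst.append(65)  # -> lst = [10, 1, 2, 9, 3, 65]
lst.pop(0)  # -> lst = [1, 2, 9, 3, 65]
lst[1] = lst[0] + lst[-1]  # -> lst = [1, 66, 9, 3, 65]
value = lst  # -> value = [1, 66, 9, 3, 65]

Answer: [1, 66, 9, 3, 65]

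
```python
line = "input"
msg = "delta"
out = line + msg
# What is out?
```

Trace (tracking out):
line = 'input'  # -> line = 'input'
msg = 'delta'  # -> msg = 'delta'
out = line + msg  # -> out = 'inputdelta'

Answer: 'inputdelta'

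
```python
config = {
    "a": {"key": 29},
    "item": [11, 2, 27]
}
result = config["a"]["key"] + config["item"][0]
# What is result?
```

Answer: 40

Derivation:
Trace (tracking result):
config = {'a': {'key': 29}, 'item': [11, 2, 27]}  # -> config = {'a': {'key': 29}, 'item': [11, 2, 27]}
result = config['a']['key'] + config['item'][0]  # -> result = 40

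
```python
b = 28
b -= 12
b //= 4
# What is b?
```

Answer: 4

Derivation:
Trace (tracking b):
b = 28  # -> b = 28
b -= 12  # -> b = 16
b //= 4  # -> b = 4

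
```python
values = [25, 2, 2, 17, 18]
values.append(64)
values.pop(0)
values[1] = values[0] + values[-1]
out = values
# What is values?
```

Trace (tracking values):
values = [25, 2, 2, 17, 18]  # -> values = [25, 2, 2, 17, 18]
values.append(64)  # -> values = [25, 2, 2, 17, 18, 64]
values.pop(0)  # -> values = [2, 2, 17, 18, 64]
values[1] = values[0] + values[-1]  # -> values = [2, 66, 17, 18, 64]
out = values  # -> out = [2, 66, 17, 18, 64]

Answer: [2, 66, 17, 18, 64]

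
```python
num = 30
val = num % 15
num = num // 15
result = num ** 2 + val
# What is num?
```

Trace (tracking num):
num = 30  # -> num = 30
val = num % 15  # -> val = 0
num = num // 15  # -> num = 2
result = num ** 2 + val  # -> result = 4

Answer: 2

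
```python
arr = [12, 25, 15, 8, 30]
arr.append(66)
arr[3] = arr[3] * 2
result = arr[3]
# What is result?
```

Trace (tracking result):
arr = [12, 25, 15, 8, 30]  # -> arr = [12, 25, 15, 8, 30]
arr.append(66)  # -> arr = [12, 25, 15, 8, 30, 66]
arr[3] = arr[3] * 2  # -> arr = [12, 25, 15, 16, 30, 66]
result = arr[3]  # -> result = 16

Answer: 16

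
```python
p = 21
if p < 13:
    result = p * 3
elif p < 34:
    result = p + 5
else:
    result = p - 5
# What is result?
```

Trace (tracking result):
p = 21  # -> p = 21
if p < 13:  # condition is False
elif p < 34:  # condition is True
    result = p + 5  # -> result = 26

Answer: 26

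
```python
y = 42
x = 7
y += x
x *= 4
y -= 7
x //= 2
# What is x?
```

Answer: 14

Derivation:
Trace (tracking x):
y = 42  # -> y = 42
x = 7  # -> x = 7
y += x  # -> y = 49
x *= 4  # -> x = 28
y -= 7  # -> y = 42
x //= 2  # -> x = 14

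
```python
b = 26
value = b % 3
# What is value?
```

Answer: 2

Derivation:
Trace (tracking value):
b = 26  # -> b = 26
value = b % 3  # -> value = 2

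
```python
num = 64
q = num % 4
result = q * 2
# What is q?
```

Trace (tracking q):
num = 64  # -> num = 64
q = num % 4  # -> q = 0
result = q * 2  # -> result = 0

Answer: 0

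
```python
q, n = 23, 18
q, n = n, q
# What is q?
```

Trace (tracking q):
q, n = (23, 18)  # -> q = 23, n = 18
q, n = (n, q)  # -> q = 18, n = 23

Answer: 18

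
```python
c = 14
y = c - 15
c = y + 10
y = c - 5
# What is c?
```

Answer: 9

Derivation:
Trace (tracking c):
c = 14  # -> c = 14
y = c - 15  # -> y = -1
c = y + 10  # -> c = 9
y = c - 5  # -> y = 4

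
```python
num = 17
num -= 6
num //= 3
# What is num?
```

Trace (tracking num):
num = 17  # -> num = 17
num -= 6  # -> num = 11
num //= 3  # -> num = 3

Answer: 3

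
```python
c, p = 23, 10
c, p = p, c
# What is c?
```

Answer: 10

Derivation:
Trace (tracking c):
c, p = (23, 10)  # -> c = 23, p = 10
c, p = (p, c)  # -> c = 10, p = 23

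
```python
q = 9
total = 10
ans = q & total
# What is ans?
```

Answer: 8

Derivation:
Trace (tracking ans):
q = 9  # -> q = 9
total = 10  # -> total = 10
ans = q & total  # -> ans = 8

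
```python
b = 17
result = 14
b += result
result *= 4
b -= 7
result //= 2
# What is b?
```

Answer: 24

Derivation:
Trace (tracking b):
b = 17  # -> b = 17
result = 14  # -> result = 14
b += result  # -> b = 31
result *= 4  # -> result = 56
b -= 7  # -> b = 24
result //= 2  # -> result = 28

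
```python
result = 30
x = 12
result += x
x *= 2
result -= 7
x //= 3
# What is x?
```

Answer: 8

Derivation:
Trace (tracking x):
result = 30  # -> result = 30
x = 12  # -> x = 12
result += x  # -> result = 42
x *= 2  # -> x = 24
result -= 7  # -> result = 35
x //= 3  # -> x = 8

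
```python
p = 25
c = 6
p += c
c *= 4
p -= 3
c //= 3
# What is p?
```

Trace (tracking p):
p = 25  # -> p = 25
c = 6  # -> c = 6
p += c  # -> p = 31
c *= 4  # -> c = 24
p -= 3  # -> p = 28
c //= 3  # -> c = 8

Answer: 28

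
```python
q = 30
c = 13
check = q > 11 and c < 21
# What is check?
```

Answer: True

Derivation:
Trace (tracking check):
q = 30  # -> q = 30
c = 13  # -> c = 13
check = q > 11 and c < 21  # -> check = True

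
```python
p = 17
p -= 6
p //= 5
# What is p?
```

Answer: 2

Derivation:
Trace (tracking p):
p = 17  # -> p = 17
p -= 6  # -> p = 11
p //= 5  # -> p = 2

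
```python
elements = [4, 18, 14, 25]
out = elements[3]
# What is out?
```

Answer: 25

Derivation:
Trace (tracking out):
elements = [4, 18, 14, 25]  # -> elements = [4, 18, 14, 25]
out = elements[3]  # -> out = 25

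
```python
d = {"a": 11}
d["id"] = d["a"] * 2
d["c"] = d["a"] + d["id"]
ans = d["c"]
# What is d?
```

Trace (tracking d):
d = {'a': 11}  # -> d = {'a': 11}
d['id'] = d['a'] * 2  # -> d = {'a': 11, 'id': 22}
d['c'] = d['a'] + d['id']  # -> d = {'a': 11, 'id': 22, 'c': 33}
ans = d['c']  # -> ans = 33

Answer: {'a': 11, 'id': 22, 'c': 33}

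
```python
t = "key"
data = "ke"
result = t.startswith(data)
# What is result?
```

Answer: True

Derivation:
Trace (tracking result):
t = 'key'  # -> t = 'key'
data = 'ke'  # -> data = 'ke'
result = t.startswith(data)  # -> result = True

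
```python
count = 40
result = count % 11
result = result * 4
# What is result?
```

Answer: 28

Derivation:
Trace (tracking result):
count = 40  # -> count = 40
result = count % 11  # -> result = 7
result = result * 4  # -> result = 28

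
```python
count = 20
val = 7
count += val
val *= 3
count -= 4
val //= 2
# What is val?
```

Answer: 10

Derivation:
Trace (tracking val):
count = 20  # -> count = 20
val = 7  # -> val = 7
count += val  # -> count = 27
val *= 3  # -> val = 21
count -= 4  # -> count = 23
val //= 2  # -> val = 10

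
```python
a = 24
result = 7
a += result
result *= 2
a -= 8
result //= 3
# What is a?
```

Trace (tracking a):
a = 24  # -> a = 24
result = 7  # -> result = 7
a += result  # -> a = 31
result *= 2  # -> result = 14
a -= 8  # -> a = 23
result //= 3  # -> result = 4

Answer: 23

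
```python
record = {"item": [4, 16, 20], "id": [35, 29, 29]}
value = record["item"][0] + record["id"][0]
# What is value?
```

Answer: 39

Derivation:
Trace (tracking value):
record = {'item': [4, 16, 20], 'id': [35, 29, 29]}  # -> record = {'item': [4, 16, 20], 'id': [35, 29, 29]}
value = record['item'][0] + record['id'][0]  # -> value = 39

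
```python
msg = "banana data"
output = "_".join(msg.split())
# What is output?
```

Trace (tracking output):
msg = 'banana data'  # -> msg = 'banana data'
output = '_'.join(msg.split())  # -> output = 'banana_data'

Answer: 'banana_data'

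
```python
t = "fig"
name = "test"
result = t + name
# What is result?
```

Trace (tracking result):
t = 'fig'  # -> t = 'fig'
name = 'test'  # -> name = 'test'
result = t + name  # -> result = 'figtest'

Answer: 'figtest'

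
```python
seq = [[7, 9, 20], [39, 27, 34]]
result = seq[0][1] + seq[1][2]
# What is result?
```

Answer: 43

Derivation:
Trace (tracking result):
seq = [[7, 9, 20], [39, 27, 34]]  # -> seq = [[7, 9, 20], [39, 27, 34]]
result = seq[0][1] + seq[1][2]  # -> result = 43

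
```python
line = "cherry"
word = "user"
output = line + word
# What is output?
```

Answer: 'cherryuser'

Derivation:
Trace (tracking output):
line = 'cherry'  # -> line = 'cherry'
word = 'user'  # -> word = 'user'
output = line + word  # -> output = 'cherryuser'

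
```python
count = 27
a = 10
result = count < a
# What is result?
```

Trace (tracking result):
count = 27  # -> count = 27
a = 10  # -> a = 10
result = count < a  # -> result = False

Answer: False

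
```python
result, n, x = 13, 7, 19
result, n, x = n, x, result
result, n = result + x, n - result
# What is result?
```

Trace (tracking result):
result, n, x = (13, 7, 19)  # -> result = 13, n = 7, x = 19
result, n, x = (n, x, result)  # -> result = 7, n = 19, x = 13
result, n = (result + x, n - result)  # -> result = 20, n = 12

Answer: 20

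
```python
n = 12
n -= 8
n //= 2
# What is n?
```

Trace (tracking n):
n = 12  # -> n = 12
n -= 8  # -> n = 4
n //= 2  # -> n = 2

Answer: 2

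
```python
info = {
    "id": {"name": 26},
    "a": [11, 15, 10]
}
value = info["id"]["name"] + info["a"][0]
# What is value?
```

Answer: 37

Derivation:
Trace (tracking value):
info = {'id': {'name': 26}, 'a': [11, 15, 10]}  # -> info = {'id': {'name': 26}, 'a': [11, 15, 10]}
value = info['id']['name'] + info['a'][0]  # -> value = 37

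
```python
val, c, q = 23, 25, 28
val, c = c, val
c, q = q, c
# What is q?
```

Answer: 23

Derivation:
Trace (tracking q):
val, c, q = (23, 25, 28)  # -> val = 23, c = 25, q = 28
val, c = (c, val)  # -> val = 25, c = 23
c, q = (q, c)  # -> c = 28, q = 23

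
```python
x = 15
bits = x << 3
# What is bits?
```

Trace (tracking bits):
x = 15  # -> x = 15
bits = x << 3  # -> bits = 120

Answer: 120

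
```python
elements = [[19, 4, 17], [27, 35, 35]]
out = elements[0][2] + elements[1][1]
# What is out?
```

Trace (tracking out):
elements = [[19, 4, 17], [27, 35, 35]]  # -> elements = [[19, 4, 17], [27, 35, 35]]
out = elements[0][2] + elements[1][1]  # -> out = 52

Answer: 52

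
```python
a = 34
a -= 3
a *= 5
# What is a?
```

Answer: 155

Derivation:
Trace (tracking a):
a = 34  # -> a = 34
a -= 3  # -> a = 31
a *= 5  # -> a = 155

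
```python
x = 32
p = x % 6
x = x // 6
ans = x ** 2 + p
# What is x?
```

Answer: 5

Derivation:
Trace (tracking x):
x = 32  # -> x = 32
p = x % 6  # -> p = 2
x = x // 6  # -> x = 5
ans = x ** 2 + p  # -> ans = 27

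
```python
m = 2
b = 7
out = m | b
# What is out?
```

Answer: 7

Derivation:
Trace (tracking out):
m = 2  # -> m = 2
b = 7  # -> b = 7
out = m | b  # -> out = 7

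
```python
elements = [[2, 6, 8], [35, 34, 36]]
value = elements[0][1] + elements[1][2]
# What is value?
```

Answer: 42

Derivation:
Trace (tracking value):
elements = [[2, 6, 8], [35, 34, 36]]  # -> elements = [[2, 6, 8], [35, 34, 36]]
value = elements[0][1] + elements[1][2]  # -> value = 42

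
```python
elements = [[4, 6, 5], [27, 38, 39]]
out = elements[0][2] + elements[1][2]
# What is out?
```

Trace (tracking out):
elements = [[4, 6, 5], [27, 38, 39]]  # -> elements = [[4, 6, 5], [27, 38, 39]]
out = elements[0][2] + elements[1][2]  # -> out = 44

Answer: 44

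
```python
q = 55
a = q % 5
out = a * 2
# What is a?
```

Answer: 0

Derivation:
Trace (tracking a):
q = 55  # -> q = 55
a = q % 5  # -> a = 0
out = a * 2  # -> out = 0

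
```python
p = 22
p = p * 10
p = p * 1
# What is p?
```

Answer: 220

Derivation:
Trace (tracking p):
p = 22  # -> p = 22
p = p * 10  # -> p = 220
p = p * 1  # -> p = 220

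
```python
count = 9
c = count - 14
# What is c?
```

Trace (tracking c):
count = 9  # -> count = 9
c = count - 14  # -> c = -5

Answer: -5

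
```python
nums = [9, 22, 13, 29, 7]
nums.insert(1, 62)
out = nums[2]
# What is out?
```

Trace (tracking out):
nums = [9, 22, 13, 29, 7]  # -> nums = [9, 22, 13, 29, 7]
nums.insert(1, 62)  # -> nums = [9, 62, 22, 13, 29, 7]
out = nums[2]  # -> out = 22

Answer: 22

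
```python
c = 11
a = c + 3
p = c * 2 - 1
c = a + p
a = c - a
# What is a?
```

Trace (tracking a):
c = 11  # -> c = 11
a = c + 3  # -> a = 14
p = c * 2 - 1  # -> p = 21
c = a + p  # -> c = 35
a = c - a  # -> a = 21

Answer: 21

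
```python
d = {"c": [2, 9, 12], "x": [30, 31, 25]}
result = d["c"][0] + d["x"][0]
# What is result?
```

Trace (tracking result):
d = {'c': [2, 9, 12], 'x': [30, 31, 25]}  # -> d = {'c': [2, 9, 12], 'x': [30, 31, 25]}
result = d['c'][0] + d['x'][0]  # -> result = 32

Answer: 32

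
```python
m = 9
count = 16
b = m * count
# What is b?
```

Trace (tracking b):
m = 9  # -> m = 9
count = 16  # -> count = 16
b = m * count  # -> b = 144

Answer: 144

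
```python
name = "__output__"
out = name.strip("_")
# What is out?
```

Trace (tracking out):
name = '__output__'  # -> name = '__output__'
out = name.strip('_')  # -> out = 'output'

Answer: 'output'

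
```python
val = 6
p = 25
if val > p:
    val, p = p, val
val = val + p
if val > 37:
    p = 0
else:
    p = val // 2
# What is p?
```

Trace (tracking p):
val = 6  # -> val = 6
p = 25  # -> p = 25
if val > p:  # condition is False
val = val + p  # -> val = 31
if val > 37:  # condition is False
else:
    p = val // 2  # -> p = 15

Answer: 15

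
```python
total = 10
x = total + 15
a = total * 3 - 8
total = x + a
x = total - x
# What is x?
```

Trace (tracking x):
total = 10  # -> total = 10
x = total + 15  # -> x = 25
a = total * 3 - 8  # -> a = 22
total = x + a  # -> total = 47
x = total - x  # -> x = 22

Answer: 22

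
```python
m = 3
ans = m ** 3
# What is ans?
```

Trace (tracking ans):
m = 3  # -> m = 3
ans = m ** 3  # -> ans = 27

Answer: 27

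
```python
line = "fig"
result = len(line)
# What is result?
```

Trace (tracking result):
line = 'fig'  # -> line = 'fig'
result = len(line)  # -> result = 3

Answer: 3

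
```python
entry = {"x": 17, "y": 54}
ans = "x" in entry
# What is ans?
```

Answer: True

Derivation:
Trace (tracking ans):
entry = {'x': 17, 'y': 54}  # -> entry = {'x': 17, 'y': 54}
ans = 'x' in entry  # -> ans = True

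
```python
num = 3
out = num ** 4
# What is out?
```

Trace (tracking out):
num = 3  # -> num = 3
out = num ** 4  # -> out = 81

Answer: 81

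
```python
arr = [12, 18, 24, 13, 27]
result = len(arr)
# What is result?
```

Answer: 5

Derivation:
Trace (tracking result):
arr = [12, 18, 24, 13, 27]  # -> arr = [12, 18, 24, 13, 27]
result = len(arr)  # -> result = 5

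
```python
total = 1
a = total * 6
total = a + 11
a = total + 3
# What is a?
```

Answer: 20

Derivation:
Trace (tracking a):
total = 1  # -> total = 1
a = total * 6  # -> a = 6
total = a + 11  # -> total = 17
a = total + 3  # -> a = 20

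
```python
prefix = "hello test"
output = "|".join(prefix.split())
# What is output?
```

Answer: 'hello|test'

Derivation:
Trace (tracking output):
prefix = 'hello test'  # -> prefix = 'hello test'
output = '|'.join(prefix.split())  # -> output = 'hello|test'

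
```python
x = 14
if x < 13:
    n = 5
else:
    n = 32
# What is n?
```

Answer: 32

Derivation:
Trace (tracking n):
x = 14  # -> x = 14
if x < 13:  # condition is False
else:
    n = 32  # -> n = 32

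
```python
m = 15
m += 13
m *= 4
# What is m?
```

Answer: 112

Derivation:
Trace (tracking m):
m = 15  # -> m = 15
m += 13  # -> m = 28
m *= 4  # -> m = 112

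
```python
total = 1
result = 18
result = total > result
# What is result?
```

Answer: False

Derivation:
Trace (tracking result):
total = 1  # -> total = 1
result = 18  # -> result = 18
result = total > result  # -> result = False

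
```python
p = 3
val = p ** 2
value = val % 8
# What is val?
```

Answer: 9

Derivation:
Trace (tracking val):
p = 3  # -> p = 3
val = p ** 2  # -> val = 9
value = val % 8  # -> value = 1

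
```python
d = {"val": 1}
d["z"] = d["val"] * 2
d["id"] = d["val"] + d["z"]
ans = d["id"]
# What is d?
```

Trace (tracking d):
d = {'val': 1}  # -> d = {'val': 1}
d['z'] = d['val'] * 2  # -> d = {'val': 1, 'z': 2}
d['id'] = d['val'] + d['z']  # -> d = {'val': 1, 'z': 2, 'id': 3}
ans = d['id']  # -> ans = 3

Answer: {'val': 1, 'z': 2, 'id': 3}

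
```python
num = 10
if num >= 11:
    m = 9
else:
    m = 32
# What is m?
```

Answer: 32

Derivation:
Trace (tracking m):
num = 10  # -> num = 10
if num >= 11:  # condition is False
else:
    m = 32  # -> m = 32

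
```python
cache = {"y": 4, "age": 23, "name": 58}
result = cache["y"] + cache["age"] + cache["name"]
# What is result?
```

Trace (tracking result):
cache = {'y': 4, 'age': 23, 'name': 58}  # -> cache = {'y': 4, 'age': 23, 'name': 58}
result = cache['y'] + cache['age'] + cache['name']  # -> result = 85

Answer: 85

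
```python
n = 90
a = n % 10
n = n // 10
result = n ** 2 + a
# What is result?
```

Answer: 81

Derivation:
Trace (tracking result):
n = 90  # -> n = 90
a = n % 10  # -> a = 0
n = n // 10  # -> n = 9
result = n ** 2 + a  # -> result = 81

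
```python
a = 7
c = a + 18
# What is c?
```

Answer: 25

Derivation:
Trace (tracking c):
a = 7  # -> a = 7
c = a + 18  # -> c = 25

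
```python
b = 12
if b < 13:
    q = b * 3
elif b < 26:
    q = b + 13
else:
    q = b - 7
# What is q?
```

Trace (tracking q):
b = 12  # -> b = 12
if b < 13:  # condition is True
    q = b * 3  # -> q = 36

Answer: 36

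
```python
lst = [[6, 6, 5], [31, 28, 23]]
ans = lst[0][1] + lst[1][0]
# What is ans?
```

Answer: 37

Derivation:
Trace (tracking ans):
lst = [[6, 6, 5], [31, 28, 23]]  # -> lst = [[6, 6, 5], [31, 28, 23]]
ans = lst[0][1] + lst[1][0]  # -> ans = 37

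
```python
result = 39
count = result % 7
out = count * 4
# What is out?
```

Answer: 16

Derivation:
Trace (tracking out):
result = 39  # -> result = 39
count = result % 7  # -> count = 4
out = count * 4  # -> out = 16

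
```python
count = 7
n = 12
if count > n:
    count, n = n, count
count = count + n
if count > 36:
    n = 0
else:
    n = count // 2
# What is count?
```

Trace (tracking count):
count = 7  # -> count = 7
n = 12  # -> n = 12
if count > n:  # condition is False
count = count + n  # -> count = 19
if count > 36:  # condition is False
else:
    n = count // 2  # -> n = 9

Answer: 19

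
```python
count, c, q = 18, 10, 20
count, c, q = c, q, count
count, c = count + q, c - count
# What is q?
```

Answer: 18

Derivation:
Trace (tracking q):
count, c, q = (18, 10, 20)  # -> count = 18, c = 10, q = 20
count, c, q = (c, q, count)  # -> count = 10, c = 20, q = 18
count, c = (count + q, c - count)  # -> count = 28, c = 10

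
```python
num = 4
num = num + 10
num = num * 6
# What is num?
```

Trace (tracking num):
num = 4  # -> num = 4
num = num + 10  # -> num = 14
num = num * 6  # -> num = 84

Answer: 84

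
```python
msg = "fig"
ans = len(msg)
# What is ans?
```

Answer: 3

Derivation:
Trace (tracking ans):
msg = 'fig'  # -> msg = 'fig'
ans = len(msg)  # -> ans = 3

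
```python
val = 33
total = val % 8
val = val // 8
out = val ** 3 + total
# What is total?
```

Answer: 1

Derivation:
Trace (tracking total):
val = 33  # -> val = 33
total = val % 8  # -> total = 1
val = val // 8  # -> val = 4
out = val ** 3 + total  # -> out = 65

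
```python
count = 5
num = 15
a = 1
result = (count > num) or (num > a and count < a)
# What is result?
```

Trace (tracking result):
count = 5  # -> count = 5
num = 15  # -> num = 15
a = 1  # -> a = 1
result = count > num or (num > a and count < a)  # -> result = False

Answer: False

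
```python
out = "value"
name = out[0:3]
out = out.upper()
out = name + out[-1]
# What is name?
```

Answer: 'val'

Derivation:
Trace (tracking name):
out = 'value'  # -> out = 'value'
name = out[0:3]  # -> name = 'val'
out = out.upper()  # -> out = 'VALUE'
out = name + out[-1]  # -> out = 'valE'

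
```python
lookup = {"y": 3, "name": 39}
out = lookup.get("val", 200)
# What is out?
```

Trace (tracking out):
lookup = {'y': 3, 'name': 39}  # -> lookup = {'y': 3, 'name': 39}
out = lookup.get('val', 200)  # -> out = 200

Answer: 200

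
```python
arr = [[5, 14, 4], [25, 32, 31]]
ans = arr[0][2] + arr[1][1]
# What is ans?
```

Trace (tracking ans):
arr = [[5, 14, 4], [25, 32, 31]]  # -> arr = [[5, 14, 4], [25, 32, 31]]
ans = arr[0][2] + arr[1][1]  # -> ans = 36

Answer: 36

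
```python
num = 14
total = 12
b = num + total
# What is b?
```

Answer: 26

Derivation:
Trace (tracking b):
num = 14  # -> num = 14
total = 12  # -> total = 12
b = num + total  # -> b = 26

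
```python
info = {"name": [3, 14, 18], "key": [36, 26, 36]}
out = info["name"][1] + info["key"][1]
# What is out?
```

Answer: 40

Derivation:
Trace (tracking out):
info = {'name': [3, 14, 18], 'key': [36, 26, 36]}  # -> info = {'name': [3, 14, 18], 'key': [36, 26, 36]}
out = info['name'][1] + info['key'][1]  # -> out = 40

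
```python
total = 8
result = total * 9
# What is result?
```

Answer: 72

Derivation:
Trace (tracking result):
total = 8  # -> total = 8
result = total * 9  # -> result = 72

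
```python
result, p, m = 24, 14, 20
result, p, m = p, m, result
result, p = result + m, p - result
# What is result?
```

Answer: 38

Derivation:
Trace (tracking result):
result, p, m = (24, 14, 20)  # -> result = 24, p = 14, m = 20
result, p, m = (p, m, result)  # -> result = 14, p = 20, m = 24
result, p = (result + m, p - result)  # -> result = 38, p = 6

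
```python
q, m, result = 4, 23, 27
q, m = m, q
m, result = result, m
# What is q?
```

Answer: 23

Derivation:
Trace (tracking q):
q, m, result = (4, 23, 27)  # -> q = 4, m = 23, result = 27
q, m = (m, q)  # -> q = 23, m = 4
m, result = (result, m)  # -> m = 27, result = 4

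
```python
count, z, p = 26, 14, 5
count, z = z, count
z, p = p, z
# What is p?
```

Answer: 26

Derivation:
Trace (tracking p):
count, z, p = (26, 14, 5)  # -> count = 26, z = 14, p = 5
count, z = (z, count)  # -> count = 14, z = 26
z, p = (p, z)  # -> z = 5, p = 26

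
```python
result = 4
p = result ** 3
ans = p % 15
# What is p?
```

Answer: 64

Derivation:
Trace (tracking p):
result = 4  # -> result = 4
p = result ** 3  # -> p = 64
ans = p % 15  # -> ans = 4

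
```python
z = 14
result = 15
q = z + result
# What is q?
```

Trace (tracking q):
z = 14  # -> z = 14
result = 15  # -> result = 15
q = z + result  # -> q = 29

Answer: 29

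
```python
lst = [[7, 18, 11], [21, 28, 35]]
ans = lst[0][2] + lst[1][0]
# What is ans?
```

Answer: 32

Derivation:
Trace (tracking ans):
lst = [[7, 18, 11], [21, 28, 35]]  # -> lst = [[7, 18, 11], [21, 28, 35]]
ans = lst[0][2] + lst[1][0]  # -> ans = 32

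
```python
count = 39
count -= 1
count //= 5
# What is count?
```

Trace (tracking count):
count = 39  # -> count = 39
count -= 1  # -> count = 38
count //= 5  # -> count = 7

Answer: 7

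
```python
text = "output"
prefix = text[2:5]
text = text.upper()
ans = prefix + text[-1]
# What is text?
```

Answer: 'OUTPUT'

Derivation:
Trace (tracking text):
text = 'output'  # -> text = 'output'
prefix = text[2:5]  # -> prefix = 'tpu'
text = text.upper()  # -> text = 'OUTPUT'
ans = prefix + text[-1]  # -> ans = 'tpuT'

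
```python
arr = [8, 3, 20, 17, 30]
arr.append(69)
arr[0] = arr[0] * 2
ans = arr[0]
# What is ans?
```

Answer: 16

Derivation:
Trace (tracking ans):
arr = [8, 3, 20, 17, 30]  # -> arr = [8, 3, 20, 17, 30]
arr.append(69)  # -> arr = [8, 3, 20, 17, 30, 69]
arr[0] = arr[0] * 2  # -> arr = [16, 3, 20, 17, 30, 69]
ans = arr[0]  # -> ans = 16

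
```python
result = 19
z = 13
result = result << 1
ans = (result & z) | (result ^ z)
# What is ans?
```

Answer: 47

Derivation:
Trace (tracking ans):
result = 19  # -> result = 19
z = 13  # -> z = 13
result = result << 1  # -> result = 38
ans = result & z | result ^ z  # -> ans = 47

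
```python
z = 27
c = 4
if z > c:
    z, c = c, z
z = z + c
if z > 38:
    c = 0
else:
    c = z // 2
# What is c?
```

Answer: 15

Derivation:
Trace (tracking c):
z = 27  # -> z = 27
c = 4  # -> c = 4
if z > c:  # condition is True
    z, c = (c, z)  # -> z = 4, c = 27
z = z + c  # -> z = 31
if z > 38:  # condition is False
else:
    c = z // 2  # -> c = 15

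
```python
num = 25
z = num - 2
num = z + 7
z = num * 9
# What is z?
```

Trace (tracking z):
num = 25  # -> num = 25
z = num - 2  # -> z = 23
num = z + 7  # -> num = 30
z = num * 9  # -> z = 270

Answer: 270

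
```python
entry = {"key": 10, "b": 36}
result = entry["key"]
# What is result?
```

Answer: 10

Derivation:
Trace (tracking result):
entry = {'key': 10, 'b': 36}  # -> entry = {'key': 10, 'b': 36}
result = entry['key']  # -> result = 10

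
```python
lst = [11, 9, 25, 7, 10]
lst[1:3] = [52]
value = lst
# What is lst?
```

Answer: [11, 52, 7, 10]

Derivation:
Trace (tracking lst):
lst = [11, 9, 25, 7, 10]  # -> lst = [11, 9, 25, 7, 10]
lst[1:3] = [52]  # -> lst = [11, 52, 7, 10]
value = lst  # -> value = [11, 52, 7, 10]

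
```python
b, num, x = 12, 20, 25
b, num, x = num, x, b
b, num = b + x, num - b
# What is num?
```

Trace (tracking num):
b, num, x = (12, 20, 25)  # -> b = 12, num = 20, x = 25
b, num, x = (num, x, b)  # -> b = 20, num = 25, x = 12
b, num = (b + x, num - b)  # -> b = 32, num = 5

Answer: 5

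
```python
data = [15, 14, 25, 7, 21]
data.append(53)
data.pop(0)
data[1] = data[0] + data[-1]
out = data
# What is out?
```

Trace (tracking out):
data = [15, 14, 25, 7, 21]  # -> data = [15, 14, 25, 7, 21]
data.append(53)  # -> data = [15, 14, 25, 7, 21, 53]
data.pop(0)  # -> data = [14, 25, 7, 21, 53]
data[1] = data[0] + data[-1]  # -> data = [14, 67, 7, 21, 53]
out = data  # -> out = [14, 67, 7, 21, 53]

Answer: [14, 67, 7, 21, 53]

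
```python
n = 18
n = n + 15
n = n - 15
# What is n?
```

Trace (tracking n):
n = 18  # -> n = 18
n = n + 15  # -> n = 33
n = n - 15  # -> n = 18

Answer: 18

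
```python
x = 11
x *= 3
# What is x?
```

Answer: 33

Derivation:
Trace (tracking x):
x = 11  # -> x = 11
x *= 3  # -> x = 33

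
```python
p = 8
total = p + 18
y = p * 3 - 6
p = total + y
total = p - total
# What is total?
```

Trace (tracking total):
p = 8  # -> p = 8
total = p + 18  # -> total = 26
y = p * 3 - 6  # -> y = 18
p = total + y  # -> p = 44
total = p - total  # -> total = 18

Answer: 18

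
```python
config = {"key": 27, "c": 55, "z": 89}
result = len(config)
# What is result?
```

Answer: 3

Derivation:
Trace (tracking result):
config = {'key': 27, 'c': 55, 'z': 89}  # -> config = {'key': 27, 'c': 55, 'z': 89}
result = len(config)  # -> result = 3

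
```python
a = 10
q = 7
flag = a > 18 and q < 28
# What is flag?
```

Trace (tracking flag):
a = 10  # -> a = 10
q = 7  # -> q = 7
flag = a > 18 and q < 28  # -> flag = False

Answer: False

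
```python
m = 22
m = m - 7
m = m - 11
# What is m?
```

Answer: 4

Derivation:
Trace (tracking m):
m = 22  # -> m = 22
m = m - 7  # -> m = 15
m = m - 11  # -> m = 4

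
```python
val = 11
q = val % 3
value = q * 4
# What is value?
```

Trace (tracking value):
val = 11  # -> val = 11
q = val % 3  # -> q = 2
value = q * 4  # -> value = 8

Answer: 8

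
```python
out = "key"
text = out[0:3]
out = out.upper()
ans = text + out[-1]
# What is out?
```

Trace (tracking out):
out = 'key'  # -> out = 'key'
text = out[0:3]  # -> text = 'key'
out = out.upper()  # -> out = 'KEY'
ans = text + out[-1]  # -> ans = 'keyY'

Answer: 'KEY'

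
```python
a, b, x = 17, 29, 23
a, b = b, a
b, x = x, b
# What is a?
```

Trace (tracking a):
a, b, x = (17, 29, 23)  # -> a = 17, b = 29, x = 23
a, b = (b, a)  # -> a = 29, b = 17
b, x = (x, b)  # -> b = 23, x = 17

Answer: 29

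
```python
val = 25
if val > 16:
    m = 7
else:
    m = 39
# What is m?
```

Answer: 7

Derivation:
Trace (tracking m):
val = 25  # -> val = 25
if val > 16:  # condition is True
    m = 7  # -> m = 7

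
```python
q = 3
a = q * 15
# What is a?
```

Answer: 45

Derivation:
Trace (tracking a):
q = 3  # -> q = 3
a = q * 15  # -> a = 45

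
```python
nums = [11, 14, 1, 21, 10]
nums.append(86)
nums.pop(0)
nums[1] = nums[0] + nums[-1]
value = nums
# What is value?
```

Trace (tracking value):
nums = [11, 14, 1, 21, 10]  # -> nums = [11, 14, 1, 21, 10]
nums.append(86)  # -> nums = [11, 14, 1, 21, 10, 86]
nums.pop(0)  # -> nums = [14, 1, 21, 10, 86]
nums[1] = nums[0] + nums[-1]  # -> nums = [14, 100, 21, 10, 86]
value = nums  # -> value = [14, 100, 21, 10, 86]

Answer: [14, 100, 21, 10, 86]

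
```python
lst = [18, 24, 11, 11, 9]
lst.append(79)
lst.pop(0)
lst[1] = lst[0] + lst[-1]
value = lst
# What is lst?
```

Answer: [24, 103, 11, 9, 79]

Derivation:
Trace (tracking lst):
lst = [18, 24, 11, 11, 9]  # -> lst = [18, 24, 11, 11, 9]
lst.append(79)  # -> lst = [18, 24, 11, 11, 9, 79]
lst.pop(0)  # -> lst = [24, 11, 11, 9, 79]
lst[1] = lst[0] + lst[-1]  # -> lst = [24, 103, 11, 9, 79]
value = lst  # -> value = [24, 103, 11, 9, 79]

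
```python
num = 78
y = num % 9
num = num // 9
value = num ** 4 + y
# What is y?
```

Trace (tracking y):
num = 78  # -> num = 78
y = num % 9  # -> y = 6
num = num // 9  # -> num = 8
value = num ** 4 + y  # -> value = 4102

Answer: 6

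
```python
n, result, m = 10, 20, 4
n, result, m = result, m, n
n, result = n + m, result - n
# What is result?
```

Trace (tracking result):
n, result, m = (10, 20, 4)  # -> n = 10, result = 20, m = 4
n, result, m = (result, m, n)  # -> n = 20, result = 4, m = 10
n, result = (n + m, result - n)  # -> n = 30, result = -16

Answer: -16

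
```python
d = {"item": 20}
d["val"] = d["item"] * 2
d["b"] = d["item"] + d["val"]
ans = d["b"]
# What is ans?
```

Answer: 60

Derivation:
Trace (tracking ans):
d = {'item': 20}  # -> d = {'item': 20}
d['val'] = d['item'] * 2  # -> d = {'item': 20, 'val': 40}
d['b'] = d['item'] + d['val']  # -> d = {'item': 20, 'val': 40, 'b': 60}
ans = d['b']  # -> ans = 60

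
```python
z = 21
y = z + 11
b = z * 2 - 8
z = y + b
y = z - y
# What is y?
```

Answer: 34

Derivation:
Trace (tracking y):
z = 21  # -> z = 21
y = z + 11  # -> y = 32
b = z * 2 - 8  # -> b = 34
z = y + b  # -> z = 66
y = z - y  # -> y = 34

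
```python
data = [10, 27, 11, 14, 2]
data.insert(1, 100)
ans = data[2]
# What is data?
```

Answer: [10, 100, 27, 11, 14, 2]

Derivation:
Trace (tracking data):
data = [10, 27, 11, 14, 2]  # -> data = [10, 27, 11, 14, 2]
data.insert(1, 100)  # -> data = [10, 100, 27, 11, 14, 2]
ans = data[2]  # -> ans = 27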